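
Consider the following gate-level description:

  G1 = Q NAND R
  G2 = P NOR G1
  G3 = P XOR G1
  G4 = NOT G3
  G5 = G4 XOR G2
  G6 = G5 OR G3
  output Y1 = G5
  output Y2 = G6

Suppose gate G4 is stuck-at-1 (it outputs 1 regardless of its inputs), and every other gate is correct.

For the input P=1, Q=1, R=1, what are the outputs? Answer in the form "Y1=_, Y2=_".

Propagate with G4 forced: G1=0, G2=0, G3=1, G4=1 [stuck-at-1], G5=1, G6=1.
So the outputs are Y1=1, Y2=1. (Without the fault they would be Y1=0, Y2=1.)

Y1=1, Y2=1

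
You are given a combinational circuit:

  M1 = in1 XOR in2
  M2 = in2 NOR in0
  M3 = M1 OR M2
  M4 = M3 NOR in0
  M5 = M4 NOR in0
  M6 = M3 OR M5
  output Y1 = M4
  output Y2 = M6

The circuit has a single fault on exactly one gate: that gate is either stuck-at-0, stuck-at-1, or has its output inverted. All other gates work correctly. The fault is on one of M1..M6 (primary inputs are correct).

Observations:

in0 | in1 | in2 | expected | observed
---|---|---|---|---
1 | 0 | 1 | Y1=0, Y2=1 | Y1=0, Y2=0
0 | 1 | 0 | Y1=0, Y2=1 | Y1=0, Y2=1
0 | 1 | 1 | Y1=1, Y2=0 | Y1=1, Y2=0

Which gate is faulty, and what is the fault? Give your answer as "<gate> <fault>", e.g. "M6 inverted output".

Fault-free values for test 1 (in0=1, in1=0, in2=1): M1=1, M2=0, M3=1, M4=0, M5=0, M6=1, giving Y1=0, Y2=1. Observed Y1=0, Y2=0.
Test 1: faults giving observed Y1=0, Y2=0 are {M1 stuck-at-0, M1 inverted output, M3 stuck-at-0, M3 inverted output, M6 stuck-at-0, M6 inverted output}.
Test 2 (in0=0, in1=1, in2=0): fault-free M1=1, M2=1, M3=1, M4=0, M5=1, M6=1 → Y1=0, Y2=1; observed Y1=0, Y2=1. Eliminates M3 stuck-at-0, M3 inverted output, M6 stuck-at-0, M6 inverted output.
Test 3 (in0=0, in1=1, in2=1): fault-free M1=0, M2=0, M3=0, M4=1, M5=0, M6=0 → Y1=1, Y2=0; observed Y1=1, Y2=0. Eliminates M1 inverted output.
Only M1 stuck-at-0 is consistent with every test.

M1 stuck-at-0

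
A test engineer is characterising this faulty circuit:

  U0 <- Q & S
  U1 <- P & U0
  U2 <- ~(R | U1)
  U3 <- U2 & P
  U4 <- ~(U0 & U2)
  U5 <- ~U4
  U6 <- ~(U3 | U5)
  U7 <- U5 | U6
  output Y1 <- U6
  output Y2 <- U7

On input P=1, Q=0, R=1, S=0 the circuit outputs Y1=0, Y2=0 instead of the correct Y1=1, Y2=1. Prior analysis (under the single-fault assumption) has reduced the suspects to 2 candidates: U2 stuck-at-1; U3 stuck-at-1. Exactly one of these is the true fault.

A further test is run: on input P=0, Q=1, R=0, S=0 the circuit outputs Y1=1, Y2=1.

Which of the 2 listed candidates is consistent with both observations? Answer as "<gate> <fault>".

Evaluate each candidate on input P=0, Q=1, R=0, S=0:
  U2 stuck-at-1: U0=0, U1=0, U2=1 [stuck-at-1], U3=0, U4=1, U5=0, U6=1, U7=1 → Y1=1, Y2=1 — matches
  U3 stuck-at-1: U0=0, U1=0, U2=1, U3=1 [stuck-at-1], U4=1, U5=0, U6=0, U7=0 → Y1=0, Y2=0 — eliminated
Only U2 stuck-at-1 reproduces the observed Y1=1, Y2=1.

U2 stuck-at-1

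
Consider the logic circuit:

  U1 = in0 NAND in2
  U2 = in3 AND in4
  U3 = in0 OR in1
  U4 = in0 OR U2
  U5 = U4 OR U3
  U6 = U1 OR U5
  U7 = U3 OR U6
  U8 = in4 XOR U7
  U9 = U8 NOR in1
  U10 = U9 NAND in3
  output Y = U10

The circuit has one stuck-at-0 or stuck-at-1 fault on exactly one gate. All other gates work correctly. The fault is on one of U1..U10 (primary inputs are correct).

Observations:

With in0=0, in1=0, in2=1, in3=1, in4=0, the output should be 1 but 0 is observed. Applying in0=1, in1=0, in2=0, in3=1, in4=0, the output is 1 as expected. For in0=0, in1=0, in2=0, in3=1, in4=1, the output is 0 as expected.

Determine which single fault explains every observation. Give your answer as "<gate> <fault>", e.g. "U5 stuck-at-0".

U1 stuck-at-0

Fault-free values for test 1 (in0=0, in1=0, in2=1, in3=1, in4=0): U1=1, U2=0, U3=0, U4=0, U5=0, U6=1, U7=1, U8=1, U9=0, U10=1, giving Y=1. Observed 0.
Test 1: faults giving observed 0 are {U1 stuck-at-0, U6 stuck-at-0, U7 stuck-at-0, U8 stuck-at-0, U9 stuck-at-1, U10 stuck-at-0}.
Test 2 (in0=1, in1=0, in2=0, in3=1, in4=0): fault-free U1=1, U2=0, U3=1, U4=1, U5=1, U6=1, U7=1, U8=1, U9=0, U10=1 → 1; observed 1. Eliminates U7 stuck-at-0, U8 stuck-at-0, U9 stuck-at-1, U10 stuck-at-0.
Test 3 (in0=0, in1=0, in2=0, in3=1, in4=1): fault-free U1=1, U2=1, U3=0, U4=1, U5=1, U6=1, U7=1, U8=0, U9=1, U10=0 → 0; observed 0. Eliminates U6 stuck-at-0.
Only U1 stuck-at-0 is consistent with every test.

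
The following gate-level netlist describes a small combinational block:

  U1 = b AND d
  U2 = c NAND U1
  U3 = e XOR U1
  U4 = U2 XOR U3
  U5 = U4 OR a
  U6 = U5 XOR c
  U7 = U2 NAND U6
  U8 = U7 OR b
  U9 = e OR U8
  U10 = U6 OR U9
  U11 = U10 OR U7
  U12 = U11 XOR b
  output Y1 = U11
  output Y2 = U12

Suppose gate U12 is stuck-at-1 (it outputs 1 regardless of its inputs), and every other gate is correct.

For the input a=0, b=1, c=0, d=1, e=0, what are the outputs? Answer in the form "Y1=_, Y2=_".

Y1=1, Y2=1

Propagate with U12 forced: U1=1, U2=1, U3=1, U4=0, U5=0, U6=0, U7=1, U8=1, U9=1, U10=1, U11=1, U12=1 [stuck-at-1].
So the outputs are Y1=1, Y2=1. (Without the fault they would be Y1=1, Y2=0.)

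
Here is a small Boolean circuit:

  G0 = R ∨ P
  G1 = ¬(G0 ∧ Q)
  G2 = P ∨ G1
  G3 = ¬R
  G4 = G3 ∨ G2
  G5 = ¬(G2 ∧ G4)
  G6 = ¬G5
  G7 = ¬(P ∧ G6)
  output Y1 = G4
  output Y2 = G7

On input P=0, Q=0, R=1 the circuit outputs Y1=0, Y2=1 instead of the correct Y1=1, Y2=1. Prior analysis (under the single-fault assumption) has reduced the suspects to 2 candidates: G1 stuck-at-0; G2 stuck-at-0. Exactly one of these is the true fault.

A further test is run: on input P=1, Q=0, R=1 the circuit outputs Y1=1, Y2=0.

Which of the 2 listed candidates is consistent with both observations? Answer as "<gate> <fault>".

Evaluate each candidate on input P=1, Q=0, R=1:
  G1 stuck-at-0: G0=1, G1=0 [stuck-at-0], G2=1, G3=0, G4=1, G5=0, G6=1, G7=0 → Y1=1, Y2=0 — matches
  G2 stuck-at-0: G0=1, G1=1, G2=0 [stuck-at-0], G3=0, G4=0, G5=1, G6=0, G7=1 → Y1=0, Y2=1 — eliminated
Only G1 stuck-at-0 reproduces the observed Y1=1, Y2=0.

G1 stuck-at-0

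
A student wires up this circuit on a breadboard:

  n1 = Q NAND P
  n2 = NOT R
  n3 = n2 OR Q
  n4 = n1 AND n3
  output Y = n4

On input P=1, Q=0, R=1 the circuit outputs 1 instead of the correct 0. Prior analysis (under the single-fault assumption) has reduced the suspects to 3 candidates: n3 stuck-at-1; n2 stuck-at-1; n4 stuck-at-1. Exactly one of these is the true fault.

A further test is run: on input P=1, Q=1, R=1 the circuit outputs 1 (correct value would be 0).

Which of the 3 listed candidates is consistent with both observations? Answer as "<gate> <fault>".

n4 stuck-at-1

Evaluate each candidate on input P=1, Q=1, R=1:
  n3 stuck-at-1: n1=0, n2=0, n3=1 [stuck-at-1], n4=0 → 0 — eliminated
  n2 stuck-at-1: n1=0, n2=1 [stuck-at-1], n3=1, n4=0 → 0 — eliminated
  n4 stuck-at-1: n1=0, n2=0, n3=1, n4=1 [stuck-at-1] → 1 — matches
Only n4 stuck-at-1 reproduces the observed 1.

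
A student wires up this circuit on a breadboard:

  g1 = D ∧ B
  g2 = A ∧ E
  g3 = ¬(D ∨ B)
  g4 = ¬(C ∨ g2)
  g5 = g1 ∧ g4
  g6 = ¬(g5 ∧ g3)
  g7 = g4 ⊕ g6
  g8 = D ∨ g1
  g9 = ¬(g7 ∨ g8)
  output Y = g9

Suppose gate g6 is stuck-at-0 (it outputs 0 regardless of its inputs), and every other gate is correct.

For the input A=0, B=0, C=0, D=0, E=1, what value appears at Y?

0

Propagate with g6 forced: g1=0, g2=0, g3=1, g4=1, g5=0, g6=0 [stuck-at-0], g7=1, g8=0, g9=0.
So Y = 0. (Without the fault it would be 1.)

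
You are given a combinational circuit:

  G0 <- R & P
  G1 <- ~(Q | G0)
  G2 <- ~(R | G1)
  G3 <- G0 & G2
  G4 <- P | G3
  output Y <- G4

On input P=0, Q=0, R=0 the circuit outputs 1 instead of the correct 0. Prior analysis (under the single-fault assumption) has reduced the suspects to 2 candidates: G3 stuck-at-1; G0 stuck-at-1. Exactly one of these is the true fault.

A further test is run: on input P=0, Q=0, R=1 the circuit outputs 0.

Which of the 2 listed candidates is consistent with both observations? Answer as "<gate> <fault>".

Evaluate each candidate on input P=0, Q=0, R=1:
  G3 stuck-at-1: G0=0, G1=1, G2=0, G3=1 [stuck-at-1], G4=1 → 1 — eliminated
  G0 stuck-at-1: G0=1 [stuck-at-1], G1=0, G2=0, G3=0, G4=0 → 0 — matches
Only G0 stuck-at-1 reproduces the observed 0.

G0 stuck-at-1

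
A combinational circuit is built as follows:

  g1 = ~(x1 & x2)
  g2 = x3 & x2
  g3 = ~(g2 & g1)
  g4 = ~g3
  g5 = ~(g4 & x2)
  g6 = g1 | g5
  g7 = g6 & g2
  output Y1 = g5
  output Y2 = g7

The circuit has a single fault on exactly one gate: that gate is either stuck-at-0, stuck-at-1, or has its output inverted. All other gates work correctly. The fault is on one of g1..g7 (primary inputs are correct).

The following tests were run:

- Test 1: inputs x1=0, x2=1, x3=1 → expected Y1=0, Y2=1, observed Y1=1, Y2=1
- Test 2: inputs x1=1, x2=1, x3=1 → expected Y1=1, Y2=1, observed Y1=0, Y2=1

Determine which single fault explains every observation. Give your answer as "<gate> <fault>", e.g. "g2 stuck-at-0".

Fault-free values for test 1 (x1=0, x2=1, x3=1): g1=1, g2=1, g3=0, g4=1, g5=0, g6=1, g7=1, giving Y1=0, Y2=1. Observed Y1=1, Y2=1.
Test 1: faults giving observed Y1=1, Y2=1 are {g1 stuck-at-0, g1 inverted output, g3 stuck-at-1, g3 inverted output, g4 stuck-at-0, g4 inverted output, g5 stuck-at-1, g5 inverted output}.
Test 2 (x1=1, x2=1, x3=1): fault-free g1=0, g2=1, g3=1, g4=0, g5=1, g6=1, g7=1 → Y1=1, Y2=1; observed Y1=0, Y2=1. Eliminates g1 stuck-at-0, g3 stuck-at-1, g3 inverted output, g4 stuck-at-0, g4 inverted output, g5 stuck-at-1, g5 inverted output.
Only g1 inverted output is consistent with every test.

g1 inverted output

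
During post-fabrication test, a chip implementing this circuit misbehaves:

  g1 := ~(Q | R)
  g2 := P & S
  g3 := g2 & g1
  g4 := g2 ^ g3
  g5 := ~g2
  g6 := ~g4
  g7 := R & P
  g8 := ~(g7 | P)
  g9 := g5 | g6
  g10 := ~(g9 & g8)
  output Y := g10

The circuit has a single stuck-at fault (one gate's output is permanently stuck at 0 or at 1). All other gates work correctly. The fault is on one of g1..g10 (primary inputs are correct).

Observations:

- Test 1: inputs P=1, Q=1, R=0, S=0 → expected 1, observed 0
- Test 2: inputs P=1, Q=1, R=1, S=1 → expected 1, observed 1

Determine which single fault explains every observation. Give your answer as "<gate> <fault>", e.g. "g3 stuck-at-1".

Fault-free values for test 1 (P=1, Q=1, R=0, S=0): g1=0, g2=0, g3=0, g4=0, g5=1, g6=1, g7=0, g8=0, g9=1, g10=1, giving Y=1. Observed 0.
Test 1: faults giving observed 0 are {g8 stuck-at-1, g10 stuck-at-0}.
Test 2 (P=1, Q=1, R=1, S=1): fault-free g1=0, g2=1, g3=0, g4=1, g5=0, g6=0, g7=1, g8=0, g9=0, g10=1 → 1; observed 1. Eliminates g10 stuck-at-0.
Only g8 stuck-at-1 is consistent with every test.

g8 stuck-at-1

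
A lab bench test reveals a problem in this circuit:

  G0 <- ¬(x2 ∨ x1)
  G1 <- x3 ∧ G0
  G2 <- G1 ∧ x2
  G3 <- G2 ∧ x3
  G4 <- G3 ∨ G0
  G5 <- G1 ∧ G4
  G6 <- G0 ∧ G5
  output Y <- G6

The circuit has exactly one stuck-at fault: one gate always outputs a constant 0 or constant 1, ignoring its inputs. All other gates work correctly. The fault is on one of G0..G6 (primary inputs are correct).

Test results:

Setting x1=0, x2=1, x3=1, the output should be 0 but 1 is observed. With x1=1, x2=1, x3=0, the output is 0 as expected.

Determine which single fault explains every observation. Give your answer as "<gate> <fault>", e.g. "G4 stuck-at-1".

G0 stuck-at-1

Fault-free values for test 1 (x1=0, x2=1, x3=1): G0=0, G1=0, G2=0, G3=0, G4=0, G5=0, G6=0, giving Y=0. Observed 1.
Test 1: faults giving observed 1 are {G0 stuck-at-1, G6 stuck-at-1}.
Test 2 (x1=1, x2=1, x3=0): fault-free G0=0, G1=0, G2=0, G3=0, G4=0, G5=0, G6=0 → 0; observed 0. Eliminates G6 stuck-at-1.
Only G0 stuck-at-1 is consistent with every test.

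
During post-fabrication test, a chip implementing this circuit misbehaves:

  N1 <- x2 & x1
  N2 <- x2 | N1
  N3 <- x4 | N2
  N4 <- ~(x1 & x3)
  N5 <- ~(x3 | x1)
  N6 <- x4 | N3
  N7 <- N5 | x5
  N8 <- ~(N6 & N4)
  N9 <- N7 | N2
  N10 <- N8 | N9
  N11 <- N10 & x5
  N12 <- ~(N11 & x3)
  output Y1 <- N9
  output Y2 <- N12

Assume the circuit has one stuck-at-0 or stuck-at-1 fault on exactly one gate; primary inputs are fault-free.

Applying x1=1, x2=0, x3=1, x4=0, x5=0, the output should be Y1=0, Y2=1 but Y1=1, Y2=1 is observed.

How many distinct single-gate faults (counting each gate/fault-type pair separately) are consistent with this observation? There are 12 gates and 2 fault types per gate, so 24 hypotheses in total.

5

Fault-free: N1=0, N2=0, N3=0, N4=0, N5=0, N6=0, N7=0, N8=1, N9=0, N10=1, N11=0, N12=1 → Y1=0, Y2=1. Observed Y1=1, Y2=1.
  N1: stuck-at-1 ✓; others ✗
  N2: stuck-at-1 ✓; others ✗
  N3: none of the 2 fault types match ✗
  N4: none of the 2 fault types match ✗
  N5: stuck-at-1 ✓; others ✗
  N6: none of the 2 fault types match ✗
  N7: stuck-at-1 ✓; others ✗
  N8: none of the 2 fault types match ✗
  N9: stuck-at-1 ✓; others ✗
  N10: none of the 2 fault types match ✗
  N11: none of the 2 fault types match ✗
  N12: none of the 2 fault types match ✗
Consistent faults: {N1 stuck-at-1, N2 stuck-at-1, N5 stuck-at-1, N7 stuck-at-1, N9 stuck-at-1} — 5 in all.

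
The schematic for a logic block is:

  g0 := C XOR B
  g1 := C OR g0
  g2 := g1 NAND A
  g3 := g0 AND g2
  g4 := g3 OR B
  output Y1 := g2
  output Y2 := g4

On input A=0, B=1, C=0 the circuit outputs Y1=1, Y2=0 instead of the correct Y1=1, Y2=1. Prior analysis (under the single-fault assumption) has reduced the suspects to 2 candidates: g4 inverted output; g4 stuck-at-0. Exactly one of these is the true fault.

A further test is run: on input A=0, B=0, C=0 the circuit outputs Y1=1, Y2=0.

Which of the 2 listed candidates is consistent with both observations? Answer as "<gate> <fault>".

Evaluate each candidate on input A=0, B=0, C=0:
  g4 inverted output: g0=0, g1=0, g2=1, g3=0, g4=1 [inverted output] → Y1=1, Y2=1 — eliminated
  g4 stuck-at-0: g0=0, g1=0, g2=1, g3=0, g4=0 [stuck-at-0] → Y1=1, Y2=0 — matches
Only g4 stuck-at-0 reproduces the observed Y1=1, Y2=0.

g4 stuck-at-0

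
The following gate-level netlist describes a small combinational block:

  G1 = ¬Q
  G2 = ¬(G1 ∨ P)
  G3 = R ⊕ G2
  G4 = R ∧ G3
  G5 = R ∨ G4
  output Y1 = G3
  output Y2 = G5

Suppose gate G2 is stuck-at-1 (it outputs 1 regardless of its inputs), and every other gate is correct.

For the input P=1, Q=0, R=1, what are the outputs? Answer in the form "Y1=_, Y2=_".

Y1=0, Y2=1

Propagate with G2 forced: G1=1, G2=1 [stuck-at-1], G3=0, G4=0, G5=1.
So the outputs are Y1=0, Y2=1. (Without the fault they would be Y1=1, Y2=1.)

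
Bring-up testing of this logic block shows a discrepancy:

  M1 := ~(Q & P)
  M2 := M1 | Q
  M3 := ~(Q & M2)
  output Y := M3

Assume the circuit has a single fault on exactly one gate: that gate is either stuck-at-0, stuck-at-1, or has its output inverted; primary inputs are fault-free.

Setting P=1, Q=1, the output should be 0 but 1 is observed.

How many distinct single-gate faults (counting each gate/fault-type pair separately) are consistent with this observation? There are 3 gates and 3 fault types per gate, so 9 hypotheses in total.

4

Fault-free: M1=0, M2=1, M3=0 → 0. Observed 1.
  M1 stuck-at-0: output 0 ✗
  M1 stuck-at-1: output 0 ✗
  M1 inverted output: output 0 ✗
  M2 stuck-at-0: output 1 ✓
  M2 stuck-at-1: output 0 ✗
  M2 inverted output: output 1 ✓
  M3 stuck-at-0: output 0 ✗
  M3 stuck-at-1: output 1 ✓
  M3 inverted output: output 1 ✓
Consistent faults: {M2 stuck-at-0, M2 inverted output, M3 stuck-at-1, M3 inverted output} — 4 in all.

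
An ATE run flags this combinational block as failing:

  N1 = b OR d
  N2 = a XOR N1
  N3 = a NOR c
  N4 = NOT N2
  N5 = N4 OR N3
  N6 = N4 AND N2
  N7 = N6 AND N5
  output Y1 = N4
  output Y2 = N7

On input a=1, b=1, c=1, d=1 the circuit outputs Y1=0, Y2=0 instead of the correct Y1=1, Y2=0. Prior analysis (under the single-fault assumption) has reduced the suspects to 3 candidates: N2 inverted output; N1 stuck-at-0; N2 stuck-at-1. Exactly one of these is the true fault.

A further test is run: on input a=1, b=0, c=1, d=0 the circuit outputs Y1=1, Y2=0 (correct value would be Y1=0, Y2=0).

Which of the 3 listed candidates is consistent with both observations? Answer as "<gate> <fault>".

N2 inverted output

Evaluate each candidate on input a=1, b=0, c=1, d=0:
  N2 inverted output: N1=0, N2=0 [inverted output], N3=0, N4=1, N5=1, N6=0, N7=0 → Y1=1, Y2=0 — matches
  N1 stuck-at-0: N1=0 [stuck-at-0], N2=1, N3=0, N4=0, N5=0, N6=0, N7=0 → Y1=0, Y2=0 — eliminated
  N2 stuck-at-1: N1=0, N2=1 [stuck-at-1], N3=0, N4=0, N5=0, N6=0, N7=0 → Y1=0, Y2=0 — eliminated
Only N2 inverted output reproduces the observed Y1=1, Y2=0.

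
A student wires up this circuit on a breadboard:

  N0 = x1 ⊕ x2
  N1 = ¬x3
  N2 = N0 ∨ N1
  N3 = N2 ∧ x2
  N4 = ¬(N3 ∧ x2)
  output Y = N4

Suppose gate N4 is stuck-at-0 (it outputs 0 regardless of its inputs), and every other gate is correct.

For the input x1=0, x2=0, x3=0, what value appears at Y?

0

Propagate with N4 forced: N0=0, N1=1, N2=1, N3=0, N4=0 [stuck-at-0].
So Y = 0. (Without the fault it would be 1.)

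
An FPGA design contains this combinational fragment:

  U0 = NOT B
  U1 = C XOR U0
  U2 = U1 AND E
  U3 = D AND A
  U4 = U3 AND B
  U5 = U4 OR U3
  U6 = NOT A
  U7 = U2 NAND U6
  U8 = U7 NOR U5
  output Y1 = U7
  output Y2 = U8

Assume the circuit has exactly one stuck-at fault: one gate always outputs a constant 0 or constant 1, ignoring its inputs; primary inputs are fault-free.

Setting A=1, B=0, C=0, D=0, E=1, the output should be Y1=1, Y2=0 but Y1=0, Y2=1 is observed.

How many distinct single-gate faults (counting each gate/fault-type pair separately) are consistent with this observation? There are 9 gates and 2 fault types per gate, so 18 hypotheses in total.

Fault-free: U0=1, U1=1, U2=1, U3=0, U4=0, U5=0, U6=0, U7=1, U8=0 → Y1=1, Y2=0. Observed Y1=0, Y2=1.
  U0: none of the 2 fault types match ✗
  U1: none of the 2 fault types match ✗
  U2: none of the 2 fault types match ✗
  U3: none of the 2 fault types match ✗
  U4: none of the 2 fault types match ✗
  U5: none of the 2 fault types match ✗
  U6: stuck-at-1 ✓; others ✗
  U7: stuck-at-0 ✓; others ✗
  U8: none of the 2 fault types match ✗
Consistent faults: {U6 stuck-at-1, U7 stuck-at-0} — 2 in all.

2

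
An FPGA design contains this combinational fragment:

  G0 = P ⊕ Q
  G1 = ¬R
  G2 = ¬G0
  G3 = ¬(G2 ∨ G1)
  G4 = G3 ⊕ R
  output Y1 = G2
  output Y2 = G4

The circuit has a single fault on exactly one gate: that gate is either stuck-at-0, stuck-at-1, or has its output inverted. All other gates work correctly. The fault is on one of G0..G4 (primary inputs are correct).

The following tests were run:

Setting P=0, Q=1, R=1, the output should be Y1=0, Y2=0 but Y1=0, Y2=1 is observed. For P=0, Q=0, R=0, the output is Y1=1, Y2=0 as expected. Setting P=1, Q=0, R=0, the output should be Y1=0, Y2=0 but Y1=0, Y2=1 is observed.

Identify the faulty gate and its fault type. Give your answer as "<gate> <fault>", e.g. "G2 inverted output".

G1 inverted output

Fault-free values for test 1 (P=0, Q=1, R=1): G0=1, G1=0, G2=0, G3=1, G4=0, giving Y1=0, Y2=0. Observed Y1=0, Y2=1.
Test 1: faults giving observed Y1=0, Y2=1 are {G1 stuck-at-1, G1 inverted output, G3 stuck-at-0, G3 inverted output, G4 stuck-at-1, G4 inverted output}.
Test 2 (P=0, Q=0, R=0): fault-free G0=0, G1=1, G2=1, G3=0, G4=0 → Y1=1, Y2=0; observed Y1=1, Y2=0. Eliminates G3 inverted output, G4 stuck-at-1, G4 inverted output.
Test 3 (P=1, Q=0, R=0): fault-free G0=1, G1=1, G2=0, G3=0, G4=0 → Y1=0, Y2=0; observed Y1=0, Y2=1. Eliminates G1 stuck-at-1, G3 stuck-at-0.
Only G1 inverted output is consistent with every test.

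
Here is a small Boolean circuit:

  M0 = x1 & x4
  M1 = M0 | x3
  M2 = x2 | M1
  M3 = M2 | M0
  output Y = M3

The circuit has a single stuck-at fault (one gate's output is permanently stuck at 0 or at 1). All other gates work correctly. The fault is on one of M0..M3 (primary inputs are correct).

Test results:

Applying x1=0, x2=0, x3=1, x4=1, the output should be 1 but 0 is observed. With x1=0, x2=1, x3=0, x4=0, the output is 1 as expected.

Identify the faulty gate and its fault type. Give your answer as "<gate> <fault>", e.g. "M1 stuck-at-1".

M1 stuck-at-0

Fault-free values for test 1 (x1=0, x2=0, x3=1, x4=1): M0=0, M1=1, M2=1, M3=1, giving Y=1. Observed 0.
Test 1: faults giving observed 0 are {M1 stuck-at-0, M2 stuck-at-0, M3 stuck-at-0}.
Test 2 (x1=0, x2=1, x3=0, x4=0): fault-free M0=0, M1=0, M2=1, M3=1 → 1; observed 1. Eliminates M2 stuck-at-0, M3 stuck-at-0.
Only M1 stuck-at-0 is consistent with every test.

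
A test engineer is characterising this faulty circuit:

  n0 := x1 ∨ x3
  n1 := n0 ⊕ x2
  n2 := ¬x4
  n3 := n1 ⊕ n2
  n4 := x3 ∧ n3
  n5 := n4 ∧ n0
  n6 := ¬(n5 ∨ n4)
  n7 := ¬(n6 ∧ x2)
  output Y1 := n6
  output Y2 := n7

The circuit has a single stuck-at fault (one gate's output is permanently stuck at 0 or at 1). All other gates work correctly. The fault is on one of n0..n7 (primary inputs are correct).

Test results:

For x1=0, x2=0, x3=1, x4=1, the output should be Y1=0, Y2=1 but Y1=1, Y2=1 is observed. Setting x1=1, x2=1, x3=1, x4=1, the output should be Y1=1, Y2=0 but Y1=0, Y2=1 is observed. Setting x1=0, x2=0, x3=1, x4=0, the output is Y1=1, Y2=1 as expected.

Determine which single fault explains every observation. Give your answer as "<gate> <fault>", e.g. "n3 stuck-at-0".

n2 stuck-at-1

Fault-free values for test 1 (x1=0, x2=0, x3=1, x4=1): n0=1, n1=1, n2=0, n3=1, n4=1, n5=1, n6=0, n7=1, giving Y1=0, Y2=1. Observed Y1=1, Y2=1.
Test 1: faults giving observed Y1=1, Y2=1 are {n0 stuck-at-0, n1 stuck-at-0, n2 stuck-at-1, n3 stuck-at-0, n4 stuck-at-0, n6 stuck-at-1}.
Test 2 (x1=1, x2=1, x3=1, x4=1): fault-free n0=1, n1=0, n2=0, n3=0, n4=0, n5=0, n6=1, n7=0 → Y1=1, Y2=0; observed Y1=0, Y2=1. Eliminates n1 stuck-at-0, n3 stuck-at-0, n4 stuck-at-0, n6 stuck-at-1.
Test 3 (x1=0, x2=0, x3=1, x4=0): fault-free n0=1, n1=1, n2=1, n3=0, n4=0, n5=0, n6=1, n7=1 → Y1=1, Y2=1; observed Y1=1, Y2=1. Eliminates n0 stuck-at-0.
Only n2 stuck-at-1 is consistent with every test.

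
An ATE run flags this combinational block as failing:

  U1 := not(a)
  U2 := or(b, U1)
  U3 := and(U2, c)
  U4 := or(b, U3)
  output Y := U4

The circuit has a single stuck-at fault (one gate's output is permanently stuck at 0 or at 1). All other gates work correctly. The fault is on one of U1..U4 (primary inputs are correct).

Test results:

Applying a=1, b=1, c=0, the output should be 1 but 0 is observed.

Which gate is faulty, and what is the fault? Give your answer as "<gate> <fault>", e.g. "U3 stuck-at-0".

Fault-free values for test 1 (a=1, b=1, c=0): U1=0, U2=1, U3=0, U4=1, giving Y=1. Observed 0.
Test 1: faults giving observed 0 are {U4 stuck-at-0}.
Only U4 stuck-at-0 is consistent with every test.

U4 stuck-at-0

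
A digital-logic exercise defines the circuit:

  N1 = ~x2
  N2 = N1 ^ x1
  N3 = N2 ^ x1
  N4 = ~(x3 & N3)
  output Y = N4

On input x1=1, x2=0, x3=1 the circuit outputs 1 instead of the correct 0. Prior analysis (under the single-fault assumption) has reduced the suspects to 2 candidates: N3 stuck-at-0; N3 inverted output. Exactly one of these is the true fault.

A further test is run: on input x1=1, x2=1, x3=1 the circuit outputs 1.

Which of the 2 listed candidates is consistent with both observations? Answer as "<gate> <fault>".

N3 stuck-at-0

Evaluate each candidate on input x1=1, x2=1, x3=1:
  N3 stuck-at-0: N1=0, N2=1, N3=0 [stuck-at-0], N4=1 → 1 — matches
  N3 inverted output: N1=0, N2=1, N3=1 [inverted output], N4=0 → 0 — eliminated
Only N3 stuck-at-0 reproduces the observed 1.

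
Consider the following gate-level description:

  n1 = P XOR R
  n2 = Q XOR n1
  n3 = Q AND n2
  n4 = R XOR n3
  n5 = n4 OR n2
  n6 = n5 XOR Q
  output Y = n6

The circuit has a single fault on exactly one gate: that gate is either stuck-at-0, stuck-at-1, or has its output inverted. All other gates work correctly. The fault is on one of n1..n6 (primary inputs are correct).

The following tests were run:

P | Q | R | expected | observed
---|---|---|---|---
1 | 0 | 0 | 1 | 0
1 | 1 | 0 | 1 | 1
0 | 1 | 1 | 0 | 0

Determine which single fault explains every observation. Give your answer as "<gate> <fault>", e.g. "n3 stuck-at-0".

Fault-free values for test 1 (P=1, Q=0, R=0): n1=1, n2=1, n3=0, n4=0, n5=1, n6=1, giving Y=1. Observed 0.
Test 1: faults giving observed 0 are {n1 stuck-at-0, n1 inverted output, n2 stuck-at-0, n2 inverted output, n5 stuck-at-0, n5 inverted output, n6 stuck-at-0, n6 inverted output}.
Test 2 (P=1, Q=1, R=0): fault-free n1=1, n2=0, n3=0, n4=0, n5=0, n6=1 → 1; observed 1. Eliminates n1 stuck-at-0, n1 inverted output, n2 inverted output, n5 inverted output, n6 stuck-at-0, n6 inverted output.
Test 3 (P=0, Q=1, R=1): fault-free n1=1, n2=0, n3=0, n4=1, n5=1, n6=0 → 0; observed 0. Eliminates n5 stuck-at-0.
Only n2 stuck-at-0 is consistent with every test.

n2 stuck-at-0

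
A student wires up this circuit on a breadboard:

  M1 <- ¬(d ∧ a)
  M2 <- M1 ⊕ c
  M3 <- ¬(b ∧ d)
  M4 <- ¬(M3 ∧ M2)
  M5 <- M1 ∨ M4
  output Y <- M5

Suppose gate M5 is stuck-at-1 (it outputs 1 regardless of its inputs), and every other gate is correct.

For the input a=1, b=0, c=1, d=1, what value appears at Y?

Propagate with M5 forced: M1=0, M2=1, M3=1, M4=0, M5=1 [stuck-at-1].
So Y = 1. (Without the fault it would be 0.)

1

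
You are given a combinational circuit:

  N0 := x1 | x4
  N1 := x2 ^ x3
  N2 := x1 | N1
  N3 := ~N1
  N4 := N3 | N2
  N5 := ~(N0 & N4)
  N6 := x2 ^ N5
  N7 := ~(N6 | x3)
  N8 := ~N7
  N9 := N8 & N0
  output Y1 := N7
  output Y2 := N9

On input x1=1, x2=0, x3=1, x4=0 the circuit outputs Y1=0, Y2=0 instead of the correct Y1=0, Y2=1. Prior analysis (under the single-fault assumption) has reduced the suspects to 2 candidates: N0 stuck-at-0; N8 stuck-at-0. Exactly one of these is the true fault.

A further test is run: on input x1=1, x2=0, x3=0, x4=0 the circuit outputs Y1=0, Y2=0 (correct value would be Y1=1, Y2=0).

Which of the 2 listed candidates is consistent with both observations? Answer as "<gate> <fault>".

N0 stuck-at-0

Evaluate each candidate on input x1=1, x2=0, x3=0, x4=0:
  N0 stuck-at-0: N0=0 [stuck-at-0], N1=0, N2=1, N3=1, N4=1, N5=1, N6=1, N7=0, N8=1, N9=0 → Y1=0, Y2=0 — matches
  N8 stuck-at-0: N0=1, N1=0, N2=1, N3=1, N4=1, N5=0, N6=0, N7=1, N8=0 [stuck-at-0], N9=0 → Y1=1, Y2=0 — eliminated
Only N0 stuck-at-0 reproduces the observed Y1=0, Y2=0.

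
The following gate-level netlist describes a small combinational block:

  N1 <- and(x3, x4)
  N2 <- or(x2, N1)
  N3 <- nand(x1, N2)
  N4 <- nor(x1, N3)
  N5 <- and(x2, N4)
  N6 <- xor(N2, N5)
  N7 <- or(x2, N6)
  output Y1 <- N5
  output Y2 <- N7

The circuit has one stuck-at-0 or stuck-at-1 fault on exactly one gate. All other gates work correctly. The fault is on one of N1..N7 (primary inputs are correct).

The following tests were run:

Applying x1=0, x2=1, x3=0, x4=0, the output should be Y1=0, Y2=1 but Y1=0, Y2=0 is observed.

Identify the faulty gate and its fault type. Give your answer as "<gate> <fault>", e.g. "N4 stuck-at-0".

N7 stuck-at-0

Fault-free values for test 1 (x1=0, x2=1, x3=0, x4=0): N1=0, N2=1, N3=1, N4=0, N5=0, N6=1, N7=1, giving Y1=0, Y2=1. Observed Y1=0, Y2=0.
Test 1: faults giving observed Y1=0, Y2=0 are {N7 stuck-at-0}.
Only N7 stuck-at-0 is consistent with every test.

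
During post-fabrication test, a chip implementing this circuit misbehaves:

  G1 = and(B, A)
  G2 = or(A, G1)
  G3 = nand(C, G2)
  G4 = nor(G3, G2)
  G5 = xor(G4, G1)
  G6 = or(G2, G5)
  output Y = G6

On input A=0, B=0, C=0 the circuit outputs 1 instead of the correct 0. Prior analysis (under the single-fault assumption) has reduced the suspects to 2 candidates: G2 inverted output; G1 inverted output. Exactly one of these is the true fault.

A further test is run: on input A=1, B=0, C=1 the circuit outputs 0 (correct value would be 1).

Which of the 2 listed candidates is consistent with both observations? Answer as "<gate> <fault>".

G2 inverted output

Evaluate each candidate on input A=1, B=0, C=1:
  G2 inverted output: G1=0, G2=0 [inverted output], G3=1, G4=0, G5=0, G6=0 → 0 — matches
  G1 inverted output: G1=1 [inverted output], G2=1, G3=0, G4=0, G5=1, G6=1 → 1 — eliminated
Only G2 inverted output reproduces the observed 0.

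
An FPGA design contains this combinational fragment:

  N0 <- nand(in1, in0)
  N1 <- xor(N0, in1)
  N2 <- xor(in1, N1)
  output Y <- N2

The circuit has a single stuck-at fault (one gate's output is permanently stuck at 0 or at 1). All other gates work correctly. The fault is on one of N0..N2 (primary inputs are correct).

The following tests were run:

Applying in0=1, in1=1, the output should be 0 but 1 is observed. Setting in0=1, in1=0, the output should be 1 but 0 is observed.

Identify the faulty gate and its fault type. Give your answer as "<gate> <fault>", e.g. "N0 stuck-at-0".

N1 stuck-at-0

Fault-free values for test 1 (in0=1, in1=1): N0=0, N1=1, N2=0, giving Y=0. Observed 1.
Test 1: faults giving observed 1 are {N0 stuck-at-1, N1 stuck-at-0, N2 stuck-at-1}.
Test 2 (in0=1, in1=0): fault-free N0=1, N1=1, N2=1 → 1; observed 0. Eliminates N0 stuck-at-1, N2 stuck-at-1.
Only N1 stuck-at-0 is consistent with every test.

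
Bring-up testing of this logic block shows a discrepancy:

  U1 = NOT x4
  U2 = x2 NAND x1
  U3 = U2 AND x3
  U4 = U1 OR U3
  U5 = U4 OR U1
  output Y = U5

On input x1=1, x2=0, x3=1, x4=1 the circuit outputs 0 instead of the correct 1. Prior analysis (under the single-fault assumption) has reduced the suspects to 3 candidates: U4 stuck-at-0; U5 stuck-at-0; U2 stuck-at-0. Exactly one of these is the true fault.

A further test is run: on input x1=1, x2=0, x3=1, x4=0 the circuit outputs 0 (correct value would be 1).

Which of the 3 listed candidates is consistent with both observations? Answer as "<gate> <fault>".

U5 stuck-at-0

Evaluate each candidate on input x1=1, x2=0, x3=1, x4=0:
  U4 stuck-at-0: U1=1, U2=1, U3=1, U4=0 [stuck-at-0], U5=1 → 1 — eliminated
  U5 stuck-at-0: U1=1, U2=1, U3=1, U4=1, U5=0 [stuck-at-0] → 0 — matches
  U2 stuck-at-0: U1=1, U2=0 [stuck-at-0], U3=0, U4=1, U5=1 → 1 — eliminated
Only U5 stuck-at-0 reproduces the observed 0.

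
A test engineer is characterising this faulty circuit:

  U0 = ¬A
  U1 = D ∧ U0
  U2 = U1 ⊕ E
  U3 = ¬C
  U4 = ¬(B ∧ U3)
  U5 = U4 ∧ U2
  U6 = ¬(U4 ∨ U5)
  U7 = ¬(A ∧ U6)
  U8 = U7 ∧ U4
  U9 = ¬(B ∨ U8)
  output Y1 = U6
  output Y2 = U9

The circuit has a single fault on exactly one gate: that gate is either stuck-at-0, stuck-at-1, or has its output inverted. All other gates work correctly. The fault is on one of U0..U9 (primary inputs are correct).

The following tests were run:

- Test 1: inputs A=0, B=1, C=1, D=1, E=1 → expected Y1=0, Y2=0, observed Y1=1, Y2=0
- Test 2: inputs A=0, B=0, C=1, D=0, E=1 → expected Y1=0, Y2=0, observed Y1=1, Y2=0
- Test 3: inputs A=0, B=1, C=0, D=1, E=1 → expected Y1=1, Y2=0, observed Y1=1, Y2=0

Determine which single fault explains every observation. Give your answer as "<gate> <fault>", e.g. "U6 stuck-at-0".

Fault-free values for test 1 (A=0, B=1, C=1, D=1, E=1): U0=1, U1=1, U2=0, U3=0, U4=1, U5=0, U6=0, U7=1, U8=1, U9=0, giving Y1=0, Y2=0. Observed Y1=1, Y2=0.
Test 1: faults giving observed Y1=1, Y2=0 are {U3 stuck-at-1, U3 inverted output, U4 stuck-at-0, U4 inverted output, U6 stuck-at-1, U6 inverted output}.
Test 2 (A=0, B=0, C=1, D=0, E=1): fault-free U0=1, U1=0, U2=1, U3=0, U4=1, U5=1, U6=0, U7=1, U8=1, U9=0 → Y1=0, Y2=0; observed Y1=1, Y2=0. Eliminates U3 stuck-at-1, U3 inverted output, U4 stuck-at-0, U4 inverted output.
Test 3 (A=0, B=1, C=0, D=1, E=1): fault-free U0=1, U1=1, U2=0, U3=1, U4=0, U5=0, U6=1, U7=1, U8=0, U9=0 → Y1=1, Y2=0; observed Y1=1, Y2=0. Eliminates U6 inverted output.
Only U6 stuck-at-1 is consistent with every test.

U6 stuck-at-1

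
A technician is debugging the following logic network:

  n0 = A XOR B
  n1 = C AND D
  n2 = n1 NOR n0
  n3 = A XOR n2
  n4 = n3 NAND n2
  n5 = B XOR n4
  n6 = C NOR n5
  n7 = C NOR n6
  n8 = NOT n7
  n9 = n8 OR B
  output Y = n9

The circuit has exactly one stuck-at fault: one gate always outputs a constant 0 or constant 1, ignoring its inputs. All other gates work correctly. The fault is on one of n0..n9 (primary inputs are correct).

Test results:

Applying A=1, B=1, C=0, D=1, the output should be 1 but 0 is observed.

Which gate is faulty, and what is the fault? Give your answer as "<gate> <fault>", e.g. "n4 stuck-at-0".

Fault-free values for test 1 (A=1, B=1, C=0, D=1): n0=0, n1=0, n2=1, n3=0, n4=1, n5=0, n6=1, n7=0, n8=1, n9=1, giving Y=1. Observed 0.
Test 1: faults giving observed 0 are {n9 stuck-at-0}.
Only n9 stuck-at-0 is consistent with every test.

n9 stuck-at-0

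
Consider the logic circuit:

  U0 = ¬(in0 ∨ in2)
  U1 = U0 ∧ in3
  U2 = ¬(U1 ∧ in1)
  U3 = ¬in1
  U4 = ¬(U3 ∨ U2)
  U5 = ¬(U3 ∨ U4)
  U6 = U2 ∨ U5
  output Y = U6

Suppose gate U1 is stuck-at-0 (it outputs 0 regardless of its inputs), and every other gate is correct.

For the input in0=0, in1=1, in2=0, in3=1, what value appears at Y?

Propagate with U1 forced: U0=1, U1=0 [stuck-at-0], U2=1, U3=0, U4=0, U5=1, U6=1.
So Y = 1. (Without the fault it would be 0.)

1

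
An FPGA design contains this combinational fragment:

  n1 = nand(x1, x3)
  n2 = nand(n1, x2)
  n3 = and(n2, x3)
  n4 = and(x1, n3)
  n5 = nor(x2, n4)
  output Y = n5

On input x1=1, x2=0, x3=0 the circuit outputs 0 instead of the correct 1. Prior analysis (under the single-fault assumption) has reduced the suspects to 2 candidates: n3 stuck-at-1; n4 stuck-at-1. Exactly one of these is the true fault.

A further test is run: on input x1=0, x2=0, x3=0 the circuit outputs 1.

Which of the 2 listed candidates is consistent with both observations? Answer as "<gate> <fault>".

Evaluate each candidate on input x1=0, x2=0, x3=0:
  n3 stuck-at-1: n1=1, n2=1, n3=1 [stuck-at-1], n4=0, n5=1 → 1 — matches
  n4 stuck-at-1: n1=1, n2=1, n3=0, n4=1 [stuck-at-1], n5=0 → 0 — eliminated
Only n3 stuck-at-1 reproduces the observed 1.

n3 stuck-at-1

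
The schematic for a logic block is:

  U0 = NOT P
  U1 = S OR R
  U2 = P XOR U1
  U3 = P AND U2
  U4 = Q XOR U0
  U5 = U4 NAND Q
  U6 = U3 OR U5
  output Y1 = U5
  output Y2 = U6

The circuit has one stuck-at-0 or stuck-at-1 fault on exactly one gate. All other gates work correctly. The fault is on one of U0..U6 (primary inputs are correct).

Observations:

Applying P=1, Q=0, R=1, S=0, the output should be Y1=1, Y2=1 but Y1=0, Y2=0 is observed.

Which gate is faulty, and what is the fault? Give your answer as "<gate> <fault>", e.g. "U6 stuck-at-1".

Fault-free values for test 1 (P=1, Q=0, R=1, S=0): U0=0, U1=1, U2=0, U3=0, U4=0, U5=1, U6=1, giving Y1=1, Y2=1. Observed Y1=0, Y2=0.
Test 1: faults giving observed Y1=0, Y2=0 are {U5 stuck-at-0}.
Only U5 stuck-at-0 is consistent with every test.

U5 stuck-at-0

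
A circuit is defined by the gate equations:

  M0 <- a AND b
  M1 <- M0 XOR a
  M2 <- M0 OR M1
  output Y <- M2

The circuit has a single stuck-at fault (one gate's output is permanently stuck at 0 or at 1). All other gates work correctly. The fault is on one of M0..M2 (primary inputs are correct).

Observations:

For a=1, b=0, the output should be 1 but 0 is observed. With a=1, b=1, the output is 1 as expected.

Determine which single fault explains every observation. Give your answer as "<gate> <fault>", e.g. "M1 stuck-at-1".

M1 stuck-at-0

Fault-free values for test 1 (a=1, b=0): M0=0, M1=1, M2=1, giving Y=1. Observed 0.
Test 1: faults giving observed 0 are {M1 stuck-at-0, M2 stuck-at-0}.
Test 2 (a=1, b=1): fault-free M0=1, M1=0, M2=1 → 1; observed 1. Eliminates M2 stuck-at-0.
Only M1 stuck-at-0 is consistent with every test.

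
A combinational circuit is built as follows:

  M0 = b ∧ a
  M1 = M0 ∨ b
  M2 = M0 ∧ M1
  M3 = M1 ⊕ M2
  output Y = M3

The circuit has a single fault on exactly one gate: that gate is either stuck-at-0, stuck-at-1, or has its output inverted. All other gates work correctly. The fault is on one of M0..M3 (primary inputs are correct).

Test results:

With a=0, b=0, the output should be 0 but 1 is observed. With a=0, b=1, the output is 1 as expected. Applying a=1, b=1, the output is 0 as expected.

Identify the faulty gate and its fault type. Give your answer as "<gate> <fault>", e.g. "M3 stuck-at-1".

M1 stuck-at-1

Fault-free values for test 1 (a=0, b=0): M0=0, M1=0, M2=0, M3=0, giving Y=0. Observed 1.
Test 1: faults giving observed 1 are {M1 stuck-at-1, M1 inverted output, M2 stuck-at-1, M2 inverted output, M3 stuck-at-1, M3 inverted output}.
Test 2 (a=0, b=1): fault-free M0=0, M1=1, M2=0, M3=1 → 1; observed 1. Eliminates M1 inverted output, M2 stuck-at-1, M2 inverted output, M3 inverted output.
Test 3 (a=1, b=1): fault-free M0=1, M1=1, M2=1, M3=0 → 0; observed 0. Eliminates M3 stuck-at-1.
Only M1 stuck-at-1 is consistent with every test.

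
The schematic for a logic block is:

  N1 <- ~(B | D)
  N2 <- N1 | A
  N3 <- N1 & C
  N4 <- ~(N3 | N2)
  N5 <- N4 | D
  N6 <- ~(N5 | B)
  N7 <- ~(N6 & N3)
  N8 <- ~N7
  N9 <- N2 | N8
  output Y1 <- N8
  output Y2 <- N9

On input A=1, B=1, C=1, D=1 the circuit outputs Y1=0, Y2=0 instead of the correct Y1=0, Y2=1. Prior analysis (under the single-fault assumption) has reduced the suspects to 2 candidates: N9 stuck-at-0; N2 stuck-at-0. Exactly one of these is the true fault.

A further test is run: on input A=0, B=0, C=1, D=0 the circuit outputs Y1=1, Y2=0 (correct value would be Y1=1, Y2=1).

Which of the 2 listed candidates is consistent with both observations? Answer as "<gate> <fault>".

N9 stuck-at-0

Evaluate each candidate on input A=0, B=0, C=1, D=0:
  N9 stuck-at-0: N1=1, N2=1, N3=1, N4=0, N5=0, N6=1, N7=0, N8=1, N9=0 [stuck-at-0] → Y1=1, Y2=0 — matches
  N2 stuck-at-0: N1=1, N2=0 [stuck-at-0], N3=1, N4=0, N5=0, N6=1, N7=0, N8=1, N9=1 → Y1=1, Y2=1 — eliminated
Only N9 stuck-at-0 reproduces the observed Y1=1, Y2=0.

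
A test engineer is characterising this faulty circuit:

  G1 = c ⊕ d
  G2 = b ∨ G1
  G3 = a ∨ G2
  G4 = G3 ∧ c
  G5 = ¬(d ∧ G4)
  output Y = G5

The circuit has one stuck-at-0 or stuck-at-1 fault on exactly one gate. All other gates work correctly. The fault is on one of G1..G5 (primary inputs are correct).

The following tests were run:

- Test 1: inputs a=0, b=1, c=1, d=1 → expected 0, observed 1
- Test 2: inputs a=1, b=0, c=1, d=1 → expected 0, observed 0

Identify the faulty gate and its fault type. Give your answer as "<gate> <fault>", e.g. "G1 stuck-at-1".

Fault-free values for test 1 (a=0, b=1, c=1, d=1): G1=0, G2=1, G3=1, G4=1, G5=0, giving Y=0. Observed 1.
Test 1: faults giving observed 1 are {G2 stuck-at-0, G3 stuck-at-0, G4 stuck-at-0, G5 stuck-at-1}.
Test 2 (a=1, b=0, c=1, d=1): fault-free G1=0, G2=0, G3=1, G4=1, G5=0 → 0; observed 0. Eliminates G3 stuck-at-0, G4 stuck-at-0, G5 stuck-at-1.
Only G2 stuck-at-0 is consistent with every test.

G2 stuck-at-0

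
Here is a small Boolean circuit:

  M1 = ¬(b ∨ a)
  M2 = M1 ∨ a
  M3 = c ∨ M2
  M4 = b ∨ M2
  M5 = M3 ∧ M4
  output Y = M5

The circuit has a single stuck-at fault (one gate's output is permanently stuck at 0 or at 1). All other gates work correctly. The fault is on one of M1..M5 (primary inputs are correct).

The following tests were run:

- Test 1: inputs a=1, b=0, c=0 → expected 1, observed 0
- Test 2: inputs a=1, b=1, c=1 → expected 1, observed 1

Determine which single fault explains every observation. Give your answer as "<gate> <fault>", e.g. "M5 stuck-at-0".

Fault-free values for test 1 (a=1, b=0, c=0): M1=0, M2=1, M3=1, M4=1, M5=1, giving Y=1. Observed 0.
Test 1: faults giving observed 0 are {M2 stuck-at-0, M3 stuck-at-0, M4 stuck-at-0, M5 stuck-at-0}.
Test 2 (a=1, b=1, c=1): fault-free M1=0, M2=1, M3=1, M4=1, M5=1 → 1; observed 1. Eliminates M3 stuck-at-0, M4 stuck-at-0, M5 stuck-at-0.
Only M2 stuck-at-0 is consistent with every test.

M2 stuck-at-0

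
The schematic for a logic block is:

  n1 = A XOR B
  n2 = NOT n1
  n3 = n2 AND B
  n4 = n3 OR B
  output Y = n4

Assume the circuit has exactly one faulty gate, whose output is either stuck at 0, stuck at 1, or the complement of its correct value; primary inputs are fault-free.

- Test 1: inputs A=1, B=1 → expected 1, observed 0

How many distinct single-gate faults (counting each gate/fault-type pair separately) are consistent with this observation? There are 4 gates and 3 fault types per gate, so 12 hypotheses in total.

2

Fault-free: n1=0, n2=1, n3=1, n4=1 → 1. Observed 0.
  n1 stuck-at-0: output 1 ✗
  n1 stuck-at-1: output 1 ✗
  n1 inverted output: output 1 ✗
  n2 stuck-at-0: output 1 ✗
  n2 stuck-at-1: output 1 ✗
  n2 inverted output: output 1 ✗
  n3 stuck-at-0: output 1 ✗
  n3 stuck-at-1: output 1 ✗
  n3 inverted output: output 1 ✗
  n4 stuck-at-0: output 0 ✓
  n4 stuck-at-1: output 1 ✗
  n4 inverted output: output 0 ✓
Consistent faults: {n4 stuck-at-0, n4 inverted output} — 2 in all.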